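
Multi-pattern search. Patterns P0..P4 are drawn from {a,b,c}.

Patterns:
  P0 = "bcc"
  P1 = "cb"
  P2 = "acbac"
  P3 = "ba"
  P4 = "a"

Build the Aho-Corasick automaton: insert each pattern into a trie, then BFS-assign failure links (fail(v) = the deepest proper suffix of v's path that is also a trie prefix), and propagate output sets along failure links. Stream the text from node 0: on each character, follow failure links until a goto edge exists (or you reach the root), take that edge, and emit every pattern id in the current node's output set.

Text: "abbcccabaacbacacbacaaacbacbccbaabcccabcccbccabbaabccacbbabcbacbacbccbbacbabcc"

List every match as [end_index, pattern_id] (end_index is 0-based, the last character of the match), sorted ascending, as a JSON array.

Build:
Trie nodes:
  n0 'ε': a→6 b→1 c→4
  n1 'b': a→11 c→2
  n2 'bc': c→3
  n3 'bcc': ·  ←P0
  n4 'c': b→5
  n5 'cb': ·  ←P1
  n6 'a': c→7  ←P4
  n7 'ac': b→8
  n8 'acb': a→9
  n9 'acba': c→10
  n10 'acbac': ·  ←P2
  n11 'ba': ·  ←P3

BFS fail/out derivation:
  fail(1) 'b': from fail(0)=0 chase 'b': 0 ⇒ 0;  out=∅∪out(0)=∅
  fail(4) 'c': from fail(0)=0 chase 'c': 0 ⇒ 0;  out=∅∪out(0)=∅
  fail(6) 'a': from fail(0)=0 chase 'a': 0 ⇒ 0;  out={4}∪out(0)={4}
  fail(2) 'bc': from fail(1)=0 chase 'c': 0 ⇒ 4;  out=∅∪out(4)=∅
  fail(5) 'cb': from fail(4)=0 chase 'b': 0 ⇒ 1;  out={1}∪out(1)={1}
  fail(7) 'ac': from fail(6)=0 chase 'c': 0 ⇒ 4;  out=∅∪out(4)=∅
  fail(11) 'ba': from fail(1)=0 chase 'a': 0 ⇒ 6;  out={3}∪out(6)={3,4}
  fail(3) 'bcc': from fail(2)=4 chase 'c': 4→0 ⇒ 4;  out={0}∪out(4)={0}
  fail(8) 'acb': from fail(7)=4 chase 'b': 4 ⇒ 5;  out=∅∪out(5)={1}
  fail(9) 'acba': from fail(8)=5 chase 'a': 5→1 ⇒ 11;  out=∅∪out(11)={3,4}
  fail(10) 'acbac': from fail(9)=11 chase 'c': 11→6 ⇒ 7;  out={2}∪out(7)={2}

Text stream:
[0] read 'a'  n0⇒n6  emit P4@[0:0]
[1] read 'b'  n6⇒n1 (via fail)
[2] read 'b'  n1⇒n1 (via fail)
[3] read 'c'  n1⇒n2
[4] read 'c'  n2⇒n3  emit P0@[2:4]
[5] read 'c'  n3⇒n4 (via fail)
[6] read 'a'  n4⇒n6 (via fail)  emit P4@[6:6]
[7] read 'b'  n6⇒n1 (via fail)
[8] read 'a'  n1⇒n11  emit P3@[7:8],P4@[8:8]
[9] read 'a'  n11⇒n6 (via fail)  emit P4@[9:9]
[10] read 'c'  n6⇒n7
[11] read 'b'  n7⇒n8  emit P1@[10:11]
[12] read 'a'  n8⇒n9  emit P3@[11:12],P4@[12:12]
[13] read 'c'  n9⇒n10  emit P2@[9:13]
[14] read 'a'  n10⇒n6 (via fail)  emit P4@[14:14]
[15] read 'c'  n6⇒n7
[16] read 'b'  n7⇒n8  emit P1@[15:16]
[17] read 'a'  n8⇒n9  emit P3@[16:17],P4@[17:17]
[18] read 'c'  n9⇒n10  emit P2@[14:18]
[19] read 'a'  n10⇒n6 (via fail)  emit P4@[19:19]
[20] read 'a'  n6⇒n6 (via fail)  emit P4@[20:20]
[21] read 'a'  n6⇒n6 (via fail)  emit P4@[21:21]
[22] read 'c'  n6⇒n7
[23] read 'b'  n7⇒n8  emit P1@[22:23]
[24] read 'a'  n8⇒n9  emit P3@[23:24],P4@[24:24]
[25] read 'c'  n9⇒n10  emit P2@[21:25]
[26] read 'b'  n10⇒n8 (via fail)  emit P1@[25:26]
[27] read 'c'  n8⇒n2 (via fail)
[28] read 'c'  n2⇒n3  emit P0@[26:28]
[29] read 'b'  n3⇒n5 (via fail)  emit P1@[28:29]
[30] read 'a'  n5⇒n11 (via fail)  emit P3@[29:30],P4@[30:30]
[31] read 'a'  n11⇒n6 (via fail)  emit P4@[31:31]
[32] read 'b'  n6⇒n1 (via fail)
[33] read 'c'  n1⇒n2
[34] read 'c'  n2⇒n3  emit P0@[32:34]
[35] read 'c'  n3⇒n4 (via fail)
[36] read 'a'  n4⇒n6 (via fail)  emit P4@[36:36]
[37] read 'b'  n6⇒n1 (via fail)
[38] read 'c'  n1⇒n2
[39] read 'c'  n2⇒n3  emit P0@[37:39]
[40] read 'c'  n3⇒n4 (via fail)
[41] read 'b'  n4⇒n5  emit P1@[40:41]
[42] read 'c'  n5⇒n2 (via fail)
[43] read 'c'  n2⇒n3  emit P0@[41:43]
[44] read 'a'  n3⇒n6 (via fail)  emit P4@[44:44]
[45] read 'b'  n6⇒n1 (via fail)
[46] read 'b'  n1⇒n1 (via fail)
[47] read 'a'  n1⇒n11  emit P3@[46:47],P4@[47:47]
[48] read 'a'  n11⇒n6 (via fail)  emit P4@[48:48]
[49] read 'b'  n6⇒n1 (via fail)
[50] read 'c'  n1⇒n2
[51] read 'c'  n2⇒n3  emit P0@[49:51]
[52] read 'a'  n3⇒n6 (via fail)  emit P4@[52:52]
[53] read 'c'  n6⇒n7
[54] read 'b'  n7⇒n8  emit P1@[53:54]
[55] read 'b'  n8⇒n1 (via fail)
[56] read 'a'  n1⇒n11  emit P3@[55:56],P4@[56:56]
[57] read 'b'  n11⇒n1 (via fail)
[58] read 'c'  n1⇒n2
[59] read 'b'  n2⇒n5 (via fail)  emit P1@[58:59]
[60] read 'a'  n5⇒n11 (via fail)  emit P3@[59:60],P4@[60:60]
[61] read 'c'  n11⇒n7 (via fail)
[62] read 'b'  n7⇒n8  emit P1@[61:62]
[63] read 'a'  n8⇒n9  emit P3@[62:63],P4@[63:63]
[64] read 'c'  n9⇒n10  emit P2@[60:64]
[65] read 'b'  n10⇒n8 (via fail)  emit P1@[64:65]
[66] read 'c'  n8⇒n2 (via fail)
[67] read 'c'  n2⇒n3  emit P0@[65:67]
[68] read 'b'  n3⇒n5 (via fail)  emit P1@[67:68]
[69] read 'b'  n5⇒n1 (via fail)
[70] read 'a'  n1⇒n11  emit P3@[69:70],P4@[70:70]
[71] read 'c'  n11⇒n7 (via fail)
[72] read 'b'  n7⇒n8  emit P1@[71:72]
[73] read 'a'  n8⇒n9  emit P3@[72:73],P4@[73:73]
[74] read 'b'  n9⇒n1 (via fail)
[75] read 'c'  n1⇒n2
[76] read 'c'  n2⇒n3  emit P0@[74:76]

Matches: [[0,4],[4,0],[6,4],[8,3],[8,4],[9,4],[11,1],[12,3],[12,4],[13,2],[14,4],[16,1],[17,3],[17,4],[18,2],[19,4],[20,4],[21,4],[23,1],[24,3],[24,4],[25,2],[26,1],[28,0],[29,1],[30,3],[30,4],[31,4],[34,0],[36,4],[39,0],[41,1],[43,0],[44,4],[47,3],[47,4],[48,4],[51,0],[52,4],[54,1],[56,3],[56,4],[59,1],[60,3],[60,4],[62,1],[63,3],[63,4],[64,2],[65,1],[67,0],[68,1],[70,3],[70,4],[72,1],[73,3],[73,4],[76,0]]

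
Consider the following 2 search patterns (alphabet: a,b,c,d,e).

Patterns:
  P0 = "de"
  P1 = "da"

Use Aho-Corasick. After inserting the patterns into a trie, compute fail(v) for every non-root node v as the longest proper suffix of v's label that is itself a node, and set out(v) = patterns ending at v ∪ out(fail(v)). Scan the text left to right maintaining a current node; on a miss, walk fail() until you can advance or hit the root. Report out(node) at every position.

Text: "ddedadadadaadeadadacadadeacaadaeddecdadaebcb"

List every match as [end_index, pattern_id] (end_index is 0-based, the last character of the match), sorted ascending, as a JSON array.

Build:
Trie nodes:
  n0 'ε': d→1
  n1 'd': a→3 e→2
  n2 'de': ·  ←P0
  n3 'da': ·  ←P1

BFS fail/out derivation:
  fail(1) 'd': from fail(0)=0 chase 'd': 0 ⇒ 0;  out=∅∪out(0)=∅
  fail(2) 'de': from fail(1)=0 chase 'e': 0 ⇒ 0;  out={0}∪out(0)={0}
  fail(3) 'da': from fail(1)=0 chase 'a': 0 ⇒ 0;  out={1}∪out(0)={1}

Run:
i=0 'd': node 0→1
i=1 'd': node 1→1 (fail-walked)
i=2 'e': node 1→2  ** P0@[1:2]
i=3 'd': node 2→1 (fail-walked)
i=4 'a': node 1→3  ** P1@[3:4]
i=5 'd': node 3→1 (fail-walked)
i=6 'a': node 1→3  ** P1@[5:6]
i=7 'd': node 3→1 (fail-walked)
i=8 'a': node 1→3  ** P1@[7:8]
i=9 'd': node 3→1 (fail-walked)
i=10 'a': node 1→3  ** P1@[9:10]
i=11 'a': node 3→0 (fail-walked)
i=12 'd': node 0→1
i=13 'e': node 1→2  ** P0@[12:13]
i=14 'a': node 2→0 (fail-walked)
i=15 'd': node 0→1
i=16 'a': node 1→3  ** P1@[15:16]
i=17 'd': node 3→1 (fail-walked)
i=18 'a': node 1→3  ** P1@[17:18]
i=19 'c': node 3→0 (fail-walked)
i=20 'a': node 0→0
i=21 'd': node 0→1
i=22 'a': node 1→3  ** P1@[21:22]
i=23 'd': node 3→1 (fail-walked)
i=24 'e': node 1→2  ** P0@[23:24]
i=25 'a': node 2→0 (fail-walked)
i=26 'c': node 0→0
i=27 'a': node 0→0
i=28 'a': node 0→0
i=29 'd': node 0→1
i=30 'a': node 1→3  ** P1@[29:30]
i=31 'e': node 3→0 (fail-walked)
i=32 'd': node 0→1
i=33 'd': node 1→1 (fail-walked)
i=34 'e': node 1→2  ** P0@[33:34]
i=35 'c': node 2→0 (fail-walked)
i=36 'd': node 0→1
i=37 'a': node 1→3  ** P1@[36:37]
i=38 'd': node 3→1 (fail-walked)
i=39 'a': node 1→3  ** P1@[38:39]
i=40 'e': node 3→0 (fail-walked)
i=41 'b': node 0→0
i=42 'c': node 0→0
i=43 'b': node 0→0

Matches: [[2,0],[4,1],[6,1],[8,1],[10,1],[13,0],[16,1],[18,1],[22,1],[24,0],[30,1],[34,0],[37,1],[39,1]]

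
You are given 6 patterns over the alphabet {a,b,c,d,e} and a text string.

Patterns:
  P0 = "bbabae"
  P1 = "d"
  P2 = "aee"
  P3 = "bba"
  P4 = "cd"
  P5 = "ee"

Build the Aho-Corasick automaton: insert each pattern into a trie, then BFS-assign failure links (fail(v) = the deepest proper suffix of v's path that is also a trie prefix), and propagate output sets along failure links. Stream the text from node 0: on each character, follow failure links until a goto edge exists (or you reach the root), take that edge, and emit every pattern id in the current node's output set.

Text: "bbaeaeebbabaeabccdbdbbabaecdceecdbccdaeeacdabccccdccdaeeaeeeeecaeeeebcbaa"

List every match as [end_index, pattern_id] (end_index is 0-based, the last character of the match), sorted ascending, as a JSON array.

Construct AC machine:
Trie (insert patterns):
  0='ε' goto a→8 b→1 c→11 d→7 e→13
  1='b' goto b→2
  2='bb' goto a→3
  3='bba' goto b→4  ←P3
  4='bbab' goto a→5
  5='bbaba' goto e→6
  6='bbabae' goto ·  ←P0
  7='d' goto ·  ←P1
  8='a' goto e→9
  9='ae' goto e→10
  10='aee' goto ·  ←P2
  11='c' goto d→12
  12='cd' goto ·  ←P4
  13='e' goto e→14
  14='ee' goto ·  ←P5

Failure links (BFS by depth):
  n1('b'): parent n0 fail=0; on 'b' 0 → fail=0;  out ∅∪∅=∅
  n7('d'): parent n0 fail=0; on 'd' 0 → fail=0;  out {1}∪∅={1}
  n8('a'): parent n0 fail=0; on 'a' 0 → fail=0;  out ∅∪∅=∅
  n11('c'): parent n0 fail=0; on 'c' 0 → fail=0;  out ∅∪∅=∅
  n13('e'): parent n0 fail=0; on 'e' 0 → fail=0;  out ∅∪∅=∅
  n2('bb'): parent n1 fail=0; on 'b' 0 → fail=1;  out ∅∪∅=∅
  n9('ae'): parent n8 fail=0; on 'e' 0 → fail=13;  out ∅∪∅=∅
  n12('cd'): parent n11 fail=0; on 'd' 0 → fail=7;  out {4}∪{1}={1,4}
  n14('ee'): parent n13 fail=0; on 'e' 0 → fail=13;  out {5}∪∅={5}
  n3('bba'): parent n2 fail=1; on 'a' 1→0 → fail=8;  out {3}∪∅={3}
  n10('aee'): parent n9 fail=13; on 'e' 13 → fail=14;  out {2}∪{5}={2,5}
  n4('bbab'): parent n3 fail=8; on 'b' 8→0 → fail=1;  out ∅∪∅=∅
  n5('bbaba'): parent n4 fail=1; on 'a' 1→0 → fail=8;  out ∅∪∅=∅
  n6('bbabae'): parent n5 fail=8; on 'e' 8 → fail=9;  out {0}∪∅={0}

Text stream:
pos 0 'b': at 1
pos 1 'b': at 2
pos 2 'a': at 3  → match P3@[0:2]
pos 3 'e': at 9 ·f
pos 4 'a': at 8 ·f
pos 5 'e': at 9
pos 6 'e': at 10  → match P2@[4:6],P5@[5:6]
pos 7 'b': at 1 ·f
pos 8 'b': at 2
pos 9 'a': at 3  → match P3@[7:9]
pos 10 'b': at 4
pos 11 'a': at 5
pos 12 'e': at 6  → match P0@[7:12]
pos 13 'a': at 8 ·f
pos 14 'b': at 1 ·f
pos 15 'c': at 11 ·f
pos 16 'c': at 11 ·f
pos 17 'd': at 12  → match P1@[17:17],P4@[16:17]
pos 18 'b': at 1 ·f
pos 19 'd': at 7 ·f  → match P1@[19:19]
pos 20 'b': at 1 ·f
pos 21 'b': at 2
pos 22 'a': at 3  → match P3@[20:22]
pos 23 'b': at 4
pos 24 'a': at 5
pos 25 'e': at 6  → match P0@[20:25]
pos 26 'c': at 11 ·f
pos 27 'd': at 12  → match P1@[27:27],P4@[26:27]
pos 28 'c': at 11 ·f
pos 29 'e': at 13 ·f
pos 30 'e': at 14  → match P5@[29:30]
pos 31 'c': at 11 ·f
pos 32 'd': at 12  → match P1@[32:32],P4@[31:32]
pos 33 'b': at 1 ·f
pos 34 'c': at 11 ·f
pos 35 'c': at 11 ·f
pos 36 'd': at 12  → match P1@[36:36],P4@[35:36]
pos 37 'a': at 8 ·f
pos 38 'e': at 9
pos 39 'e': at 10  → match P2@[37:39],P5@[38:39]
pos 40 'a': at 8 ·f
pos 41 'c': at 11 ·f
pos 42 'd': at 12  → match P1@[42:42],P4@[41:42]
pos 43 'a': at 8 ·f
pos 44 'b': at 1 ·f
pos 45 'c': at 11 ·f
pos 46 'c': at 11 ·f
pos 47 'c': at 11 ·f
pos 48 'c': at 11 ·f
pos 49 'd': at 12  → match P1@[49:49],P4@[48:49]
pos 50 'c': at 11 ·f
pos 51 'c': at 11 ·f
pos 52 'd': at 12  → match P1@[52:52],P4@[51:52]
pos 53 'a': at 8 ·f
pos 54 'e': at 9
pos 55 'e': at 10  → match P2@[53:55],P5@[54:55]
pos 56 'a': at 8 ·f
pos 57 'e': at 9
pos 58 'e': at 10  → match P2@[56:58],P5@[57:58]
pos 59 'e': at 14 ·f  → match P5@[58:59]
pos 60 'e': at 14 ·f  → match P5@[59:60]
pos 61 'e': at 14 ·f  → match P5@[60:61]
pos 62 'c': at 11 ·f
pos 63 'a': at 8 ·f
pos 64 'e': at 9
pos 65 'e': at 10  → match P2@[63:65],P5@[64:65]
pos 66 'e': at 14 ·f  → match P5@[65:66]
pos 67 'e': at 14 ·f  → match P5@[66:67]
pos 68 'b': at 1 ·f
pos 69 'c': at 11 ·f
pos 70 'b': at 1 ·f
pos 71 'a': at 8 ·f
pos 72 'a': at 8 ·f

All matches (sorted): [[2,3],[6,2],[6,5],[9,3],[12,0],[17,1],[17,4],[19,1],[22,3],[25,0],[27,1],[27,4],[30,5],[32,1],[32,4],[36,1],[36,4],[39,2],[39,5],[42,1],[42,4],[49,1],[49,4],[52,1],[52,4],[55,2],[55,5],[58,2],[58,5],[59,5],[60,5],[61,5],[65,2],[65,5],[66,5],[67,5]]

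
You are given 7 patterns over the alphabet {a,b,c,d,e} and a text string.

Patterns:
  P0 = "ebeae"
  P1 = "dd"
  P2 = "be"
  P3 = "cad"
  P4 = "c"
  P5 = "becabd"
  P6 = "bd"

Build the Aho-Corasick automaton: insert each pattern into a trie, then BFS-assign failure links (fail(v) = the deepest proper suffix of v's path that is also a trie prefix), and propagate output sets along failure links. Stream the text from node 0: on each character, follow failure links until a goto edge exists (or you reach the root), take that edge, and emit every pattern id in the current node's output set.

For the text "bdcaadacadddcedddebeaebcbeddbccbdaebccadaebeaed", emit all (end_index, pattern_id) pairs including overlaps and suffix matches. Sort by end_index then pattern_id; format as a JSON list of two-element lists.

Build:
Trie nodes:
  0='ε' goto b→8 c→10 d→6 e→1
  1='e' goto b→2
  2='eb' goto e→3
  3='ebe' goto a→4
  4='ebea' goto e→5
  5='ebeae' goto ·  ←P0
  6='d' goto d→7
  7='dd' goto ·  ←P1
  8='b' goto d→17 e→9
  9='be' goto c→13  ←P2
  10='c' goto a→11  ←P4
  11='ca' goto d→12
  12='cad' goto ·  ←P3
  13='bec' goto a→14
  14='beca' goto b→15
  15='becab' goto d→16
  16='becabd' goto ·  ←P5
  17='bd' goto ·  ←P6

Failure links (BFS by depth):
  fail(1) 'e': from fail(0)=0 chase 'e': 0 ⇒ 0;  out=∅∪out(0)=∅
  fail(6) 'd': from fail(0)=0 chase 'd': 0 ⇒ 0;  out=∅∪out(0)=∅
  fail(8) 'b': from fail(0)=0 chase 'b': 0 ⇒ 0;  out=∅∪out(0)=∅
  fail(10) 'c': from fail(0)=0 chase 'c': 0 ⇒ 0;  out={4}∪out(0)={4}
  fail(2) 'eb': from fail(1)=0 chase 'b': 0 ⇒ 8;  out=∅∪out(8)=∅
  fail(7) 'dd': from fail(6)=0 chase 'd': 0 ⇒ 6;  out={1}∪out(6)={1}
  fail(9) 'be': from fail(8)=0 chase 'e': 0 ⇒ 1;  out={2}∪out(1)={2}
  fail(11) 'ca': from fail(10)=0 chase 'a': 0 ⇒ 0;  out=∅∪out(0)=∅
  fail(17) 'bd': from fail(8)=0 chase 'd': 0 ⇒ 6;  out={6}∪out(6)={6}
  fail(3) 'ebe': from fail(2)=8 chase 'e': 8 ⇒ 9;  out=∅∪out(9)={2}
  fail(12) 'cad': from fail(11)=0 chase 'd': 0 ⇒ 6;  out={3}∪out(6)={3}
  fail(13) 'bec': from fail(9)=1 chase 'c': 1→0 ⇒ 10;  out=∅∪out(10)={4}
  fail(4) 'ebea': from fail(3)=9 chase 'a': 9→1→0 ⇒ 0;  out=∅∪out(0)=∅
  fail(14) 'beca': from fail(13)=10 chase 'a': 10 ⇒ 11;  out=∅∪out(11)=∅
  fail(5) 'ebeae': from fail(4)=0 chase 'e': 0 ⇒ 1;  out={0}∪out(1)={0}
  fail(15) 'becab': from fail(14)=11 chase 'b': 11→0 ⇒ 8;  out=∅∪out(8)=∅
  fail(16) 'becabd': from fail(15)=8 chase 'd': 8 ⇒ 17;  out={5}∪out(17)={5,6}

Run:
i=0 'b': node 0→8
i=1 'd': node 8→17  ** P6@[0:1]
i=2 'c': node 17→10 (fail-walked)  ** P4@[2:2]
i=3 'a': node 10→11
i=4 'a': node 11→0 (fail-walked)
i=5 'd': node 0→6
i=6 'a': node 6→0 (fail-walked)
i=7 'c': node 0→10  ** P4@[7:7]
i=8 'a': node 10→11
i=9 'd': node 11→12  ** P3@[7:9]
i=10 'd': node 12→7 (fail-walked)  ** P1@[9:10]
i=11 'd': node 7→7 (fail-walked)  ** P1@[10:11]
i=12 'c': node 7→10 (fail-walked)  ** P4@[12:12]
i=13 'e': node 10→1 (fail-walked)
i=14 'd': node 1→6 (fail-walked)
i=15 'd': node 6→7  ** P1@[14:15]
i=16 'd': node 7→7 (fail-walked)  ** P1@[15:16]
i=17 'e': node 7→1 (fail-walked)
i=18 'b': node 1→2
i=19 'e': node 2→3  ** P2@[18:19]
i=20 'a': node 3→4
i=21 'e': node 4→5  ** P0@[17:21]
i=22 'b': node 5→2 (fail-walked)
i=23 'c': node 2→10 (fail-walked)  ** P4@[23:23]
i=24 'b': node 10→8 (fail-walked)
i=25 'e': node 8→9  ** P2@[24:25]
i=26 'd': node 9→6 (fail-walked)
i=27 'd': node 6→7  ** P1@[26:27]
i=28 'b': node 7→8 (fail-walked)
i=29 'c': node 8→10 (fail-walked)  ** P4@[29:29]
i=30 'c': node 10→10 (fail-walked)  ** P4@[30:30]
i=31 'b': node 10→8 (fail-walked)
i=32 'd': node 8→17  ** P6@[31:32]
i=33 'a': node 17→0 (fail-walked)
i=34 'e': node 0→1
i=35 'b': node 1→2
i=36 'c': node 2→10 (fail-walked)  ** P4@[36:36]
i=37 'c': node 10→10 (fail-walked)  ** P4@[37:37]
i=38 'a': node 10→11
i=39 'd': node 11→12  ** P3@[37:39]
i=40 'a': node 12→0 (fail-walked)
i=41 'e': node 0→1
i=42 'b': node 1→2
i=43 'e': node 2→3  ** P2@[42:43]
i=44 'a': node 3→4
i=45 'e': node 4→5  ** P0@[41:45]
i=46 'd': node 5→6 (fail-walked)

Result: [[1,6],[2,4],[7,4],[9,3],[10,1],[11,1],[12,4],[15,1],[16,1],[19,2],[21,0],[23,4],[25,2],[27,1],[29,4],[30,4],[32,6],[36,4],[37,4],[39,3],[43,2],[45,0]]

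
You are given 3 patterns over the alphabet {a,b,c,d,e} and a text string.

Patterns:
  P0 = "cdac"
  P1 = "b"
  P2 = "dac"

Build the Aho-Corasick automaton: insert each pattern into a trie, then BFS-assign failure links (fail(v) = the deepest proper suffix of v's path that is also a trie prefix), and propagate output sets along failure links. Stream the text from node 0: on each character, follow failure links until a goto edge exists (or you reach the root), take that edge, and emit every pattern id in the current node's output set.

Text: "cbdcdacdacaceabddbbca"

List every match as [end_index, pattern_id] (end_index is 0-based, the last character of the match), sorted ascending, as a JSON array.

Build automaton:
Trie nodes:
  n0 'ε': b→5 c→1 d→6
  n1 'c': d→2
  n2 'cd': a→3
  n3 'cda': c→4
  n4 'cdac': ·  ←P0
  n5 'b': ·  ←P1
  n6 'd': a→7
  n7 'da': c→8
  n8 'dac': ·  ←P2

BFS fail/out derivation:
  n1('c'): parent n0 fail=0; on 'c' 0 → fail=0;  out ∅∪∅=∅
  n5('b'): parent n0 fail=0; on 'b' 0 → fail=0;  out {1}∪∅={1}
  n6('d'): parent n0 fail=0; on 'd' 0 → fail=0;  out ∅∪∅=∅
  n2('cd'): parent n1 fail=0; on 'd' 0 → fail=6;  out ∅∪∅=∅
  n7('da'): parent n6 fail=0; on 'a' 0 → fail=0;  out ∅∪∅=∅
  n3('cda'): parent n2 fail=6; on 'a' 6 → fail=7;  out ∅∪∅=∅
  n8('dac'): parent n7 fail=0; on 'c' 0 → fail=1;  out {2}∪∅={2}
  n4('cdac'): parent n3 fail=7; on 'c' 7 → fail=8;  out {0}∪{2}={0,2}

Scan:
i=0 'c': node 0→1
i=1 'b': node 1→5 (via fail)  → match P1@[1:1]
i=2 'd': node 5→6 (via fail)
i=3 'c': node 6→1 (via fail)
i=4 'd': node 1→2
i=5 'a': node 2→3
i=6 'c': node 3→4  → match P0@[3:6],P2@[4:6]
i=7 'd': node 4→2 (via fail)
i=8 'a': node 2→3
i=9 'c': node 3→4  → match P0@[6:9],P2@[7:9]
i=10 'a': node 4→0 (via fail)
i=11 'c': node 0→1
i=12 'e': node 1→0 (via fail)
i=13 'a': node 0→0
i=14 'b': node 0→5  → match P1@[14:14]
i=15 'd': node 5→6 (via fail)
i=16 'd': node 6→6 (via fail)
i=17 'b': node 6→5 (via fail)  → match P1@[17:17]
i=18 'b': node 5→5 (via fail)  → match P1@[18:18]
i=19 'c': node 5→1 (via fail)
i=20 'a': node 1→0 (via fail)

Result: [[1,1],[6,0],[6,2],[9,0],[9,2],[14,1],[17,1],[18,1]]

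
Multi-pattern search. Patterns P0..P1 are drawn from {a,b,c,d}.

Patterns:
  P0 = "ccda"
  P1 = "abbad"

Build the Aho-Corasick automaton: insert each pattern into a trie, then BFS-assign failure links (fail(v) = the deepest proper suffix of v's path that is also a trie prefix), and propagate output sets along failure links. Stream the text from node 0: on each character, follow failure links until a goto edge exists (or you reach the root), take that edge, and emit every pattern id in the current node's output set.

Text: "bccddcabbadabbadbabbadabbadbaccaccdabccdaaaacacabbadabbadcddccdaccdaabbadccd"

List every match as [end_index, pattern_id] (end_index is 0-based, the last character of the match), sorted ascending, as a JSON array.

Construct AC machine:
Trie nodes:
  0='ε' goto a→5 c→1
  1='c' goto c→2
  2='cc' goto d→3
  3='ccd' goto a→4
  4='ccda' goto ·  [P0 ends]
  5='a' goto b→6
  6='ab' goto b→7
  7='abb' goto a→8
  8='abba' goto d→9
  9='abbad' goto ·  [P1 ends]

Failure links (BFS by depth):
  n1('c'): parent n0 fail=0; on 'c' 0 → fail=0;  out ∅∪∅=∅
  n5('a'): parent n0 fail=0; on 'a' 0 → fail=0;  out ∅∪∅=∅
  n2('cc'): parent n1 fail=0; on 'c' 0 → fail=1;  out ∅∪∅=∅
  n6('ab'): parent n5 fail=0; on 'b' 0 → fail=0;  out ∅∪∅=∅
  n3('ccd'): parent n2 fail=1; on 'd' 1→0 → fail=0;  out ∅∪∅=∅
  n7('abb'): parent n6 fail=0; on 'b' 0 → fail=0;  out ∅∪∅=∅
  n4('ccda'): parent n3 fail=0; on 'a' 0 → fail=5;  out {0}∪∅={0}
  n8('abba'): parent n7 fail=0; on 'a' 0 → fail=5;  out ∅∪∅=∅
  n9('abbad'): parent n8 fail=5; on 'd' 5→0 → fail=0;  out {1}∪∅={1}

Text stream:
[0] read 'b'  n0⇒n0
[1] read 'c'  n0⇒n1
[2] read 'c'  n1⇒n2
[3] read 'd'  n2⇒n3
[4] read 'd'  n3⇒n0 ·f
[5] read 'c'  n0⇒n1
[6] read 'a'  n1⇒n5 ·f
[7] read 'b'  n5⇒n6
[8] read 'b'  n6⇒n7
[9] read 'a'  n7⇒n8
[10] read 'd'  n8⇒n9  emit P1@[6:10]
[11] read 'a'  n9⇒n5 ·f
[12] read 'b'  n5⇒n6
[13] read 'b'  n6⇒n7
[14] read 'a'  n7⇒n8
[15] read 'd'  n8⇒n9  emit P1@[11:15]
[16] read 'b'  n9⇒n0 ·f
[17] read 'a'  n0⇒n5
[18] read 'b'  n5⇒n6
[19] read 'b'  n6⇒n7
[20] read 'a'  n7⇒n8
[21] read 'd'  n8⇒n9  emit P1@[17:21]
[22] read 'a'  n9⇒n5 ·f
[23] read 'b'  n5⇒n6
[24] read 'b'  n6⇒n7
[25] read 'a'  n7⇒n8
[26] read 'd'  n8⇒n9  emit P1@[22:26]
[27] read 'b'  n9⇒n0 ·f
[28] read 'a'  n0⇒n5
[29] read 'c'  n5⇒n1 ·f
[30] read 'c'  n1⇒n2
[31] read 'a'  n2⇒n5 ·f
[32] read 'c'  n5⇒n1 ·f
[33] read 'c'  n1⇒n2
[34] read 'd'  n2⇒n3
[35] read 'a'  n3⇒n4  emit P0@[32:35]
[36] read 'b'  n4⇒n6 ·f
[37] read 'c'  n6⇒n1 ·f
[38] read 'c'  n1⇒n2
[39] read 'd'  n2⇒n3
[40] read 'a'  n3⇒n4  emit P0@[37:40]
[41] read 'a'  n4⇒n5 ·f
[42] read 'a'  n5⇒n5 ·f
[43] read 'a'  n5⇒n5 ·f
[44] read 'c'  n5⇒n1 ·f
[45] read 'a'  n1⇒n5 ·f
[46] read 'c'  n5⇒n1 ·f
[47] read 'a'  n1⇒n5 ·f
[48] read 'b'  n5⇒n6
[49] read 'b'  n6⇒n7
[50] read 'a'  n7⇒n8
[51] read 'd'  n8⇒n9  emit P1@[47:51]
[52] read 'a'  n9⇒n5 ·f
[53] read 'b'  n5⇒n6
[54] read 'b'  n6⇒n7
[55] read 'a'  n7⇒n8
[56] read 'd'  n8⇒n9  emit P1@[52:56]
[57] read 'c'  n9⇒n1 ·f
[58] read 'd'  n1⇒n0 ·f
[59] read 'd'  n0⇒n0
[60] read 'c'  n0⇒n1
[61] read 'c'  n1⇒n2
[62] read 'd'  n2⇒n3
[63] read 'a'  n3⇒n4  emit P0@[60:63]
[64] read 'c'  n4⇒n1 ·f
[65] read 'c'  n1⇒n2
[66] read 'd'  n2⇒n3
[67] read 'a'  n3⇒n4  emit P0@[64:67]
[68] read 'a'  n4⇒n5 ·f
[69] read 'b'  n5⇒n6
[70] read 'b'  n6⇒n7
[71] read 'a'  n7⇒n8
[72] read 'd'  n8⇒n9  emit P1@[68:72]
[73] read 'c'  n9⇒n1 ·f
[74] read 'c'  n1⇒n2
[75] read 'd'  n2⇒n3

Matches: [[10,1],[15,1],[21,1],[26,1],[35,0],[40,0],[51,1],[56,1],[63,0],[67,0],[72,1]]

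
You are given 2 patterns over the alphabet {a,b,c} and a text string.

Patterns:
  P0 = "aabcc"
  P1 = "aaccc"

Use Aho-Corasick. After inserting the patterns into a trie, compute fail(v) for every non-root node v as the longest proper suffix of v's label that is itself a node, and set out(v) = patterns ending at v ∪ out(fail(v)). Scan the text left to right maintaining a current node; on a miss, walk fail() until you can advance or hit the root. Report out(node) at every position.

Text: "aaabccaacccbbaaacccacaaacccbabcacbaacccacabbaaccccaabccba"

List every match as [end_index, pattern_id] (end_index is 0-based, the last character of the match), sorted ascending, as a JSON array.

Construct AC machine:
Trie (insert patterns):
  n0 'ε': a→1
  n1 'a': a→2
  n2 'aa': b→3 c→6
  n3 'aab': c→4
  n4 'aabc': c→5
  n5 'aabcc': ·  ←P0
  n6 'aac': c→7
  n7 'aacc': c→8
  n8 'aaccc': ·  ←P1

BFS fail/out derivation:
  n1('a'): parent n0 fail=0; on 'a' 0 → fail=0;  out ∅∪∅=∅
  n2('aa'): parent n1 fail=0; on 'a' 0 → fail=1;  out ∅∪∅=∅
  n3('aab'): parent n2 fail=1; on 'b' 1→0 → fail=0;  out ∅∪∅=∅
  n6('aac'): parent n2 fail=1; on 'c' 1→0 → fail=0;  out ∅∪∅=∅
  n4('aabc'): parent n3 fail=0; on 'c' 0 → fail=0;  out ∅∪∅=∅
  n7('aacc'): parent n6 fail=0; on 'c' 0 → fail=0;  out ∅∪∅=∅
  n5('aabcc'): parent n4 fail=0; on 'c' 0 → fail=0;  out {0}∪∅={0}
  n8('aaccc'): parent n7 fail=0; on 'c' 0 → fail=0;  out {1}∪∅={1}

Scan:
[0] read 'a'  n0⇒n1
[1] read 'a'  n1⇒n2
[2] read 'a'  n2⇒n2 ·f
[3] read 'b'  n2⇒n3
[4] read 'c'  n3⇒n4
[5] read 'c'  n4⇒n5  → match P0@[1:5]
[6] read 'a'  n5⇒n1 ·f
[7] read 'a'  n1⇒n2
[8] read 'c'  n2⇒n6
[9] read 'c'  n6⇒n7
[10] read 'c'  n7⇒n8  → match P1@[6:10]
[11] read 'b'  n8⇒n0 ·f
[12] read 'b'  n0⇒n0
[13] read 'a'  n0⇒n1
[14] read 'a'  n1⇒n2
[15] read 'a'  n2⇒n2 ·f
[16] read 'c'  n2⇒n6
[17] read 'c'  n6⇒n7
[18] read 'c'  n7⇒n8  → match P1@[14:18]
[19] read 'a'  n8⇒n1 ·f
[20] read 'c'  n1⇒n0 ·f
[21] read 'a'  n0⇒n1
[22] read 'a'  n1⇒n2
[23] read 'a'  n2⇒n2 ·f
[24] read 'c'  n2⇒n6
[25] read 'c'  n6⇒n7
[26] read 'c'  n7⇒n8  → match P1@[22:26]
[27] read 'b'  n8⇒n0 ·f
[28] read 'a'  n0⇒n1
[29] read 'b'  n1⇒n0 ·f
[30] read 'c'  n0⇒n0
[31] read 'a'  n0⇒n1
[32] read 'c'  n1⇒n0 ·f
[33] read 'b'  n0⇒n0
[34] read 'a'  n0⇒n1
[35] read 'a'  n1⇒n2
[36] read 'c'  n2⇒n6
[37] read 'c'  n6⇒n7
[38] read 'c'  n7⇒n8  → match P1@[34:38]
[39] read 'a'  n8⇒n1 ·f
[40] read 'c'  n1⇒n0 ·f
[41] read 'a'  n0⇒n1
[42] read 'b'  n1⇒n0 ·f
[43] read 'b'  n0⇒n0
[44] read 'a'  n0⇒n1
[45] read 'a'  n1⇒n2
[46] read 'c'  n2⇒n6
[47] read 'c'  n6⇒n7
[48] read 'c'  n7⇒n8  → match P1@[44:48]
[49] read 'c'  n8⇒n0 ·f
[50] read 'a'  n0⇒n1
[51] read 'a'  n1⇒n2
[52] read 'b'  n2⇒n3
[53] read 'c'  n3⇒n4
[54] read 'c'  n4⇒n5  → match P0@[50:54]
[55] read 'b'  n5⇒n0 ·f
[56] read 'a'  n0⇒n1

All matches (sorted): [[5,0],[10,1],[18,1],[26,1],[38,1],[48,1],[54,0]]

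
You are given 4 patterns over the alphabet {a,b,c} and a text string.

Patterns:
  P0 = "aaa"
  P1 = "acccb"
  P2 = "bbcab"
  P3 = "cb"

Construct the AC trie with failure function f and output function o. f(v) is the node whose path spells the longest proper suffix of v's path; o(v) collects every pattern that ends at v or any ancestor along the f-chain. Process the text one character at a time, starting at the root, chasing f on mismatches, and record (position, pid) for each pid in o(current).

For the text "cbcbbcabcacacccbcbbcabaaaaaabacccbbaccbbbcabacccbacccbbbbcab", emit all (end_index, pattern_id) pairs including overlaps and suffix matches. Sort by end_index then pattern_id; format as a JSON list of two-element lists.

Construct AC machine:
Trie (insert patterns):
  0='ε' goto a→1 b→8 c→13
  1='a' goto a→2 c→4
  2='aa' goto a→3
  3='aaa' goto ·  ←P0
  4='ac' goto c→5
  5='acc' goto c→6
  6='accc' goto b→7
  7='acccb' goto ·  ←P1
  8='b' goto b→9
  9='bb' goto c→10
  10='bbc' goto a→11
  11='bbca' goto b→12
  12='bbcab' goto ·  ←P2
  13='c' goto b→14
  14='cb' goto ·  ←P3

BFS fail/out derivation:
  fail(1) 'a': from fail(0)=0 chase 'a': 0 ⇒ 0;  out=∅∪out(0)=∅
  fail(8) 'b': from fail(0)=0 chase 'b': 0 ⇒ 0;  out=∅∪out(0)=∅
  fail(13) 'c': from fail(0)=0 chase 'c': 0 ⇒ 0;  out=∅∪out(0)=∅
  fail(2) 'aa': from fail(1)=0 chase 'a': 0 ⇒ 1;  out=∅∪out(1)=∅
  fail(4) 'ac': from fail(1)=0 chase 'c': 0 ⇒ 13;  out=∅∪out(13)=∅
  fail(9) 'bb': from fail(8)=0 chase 'b': 0 ⇒ 8;  out=∅∪out(8)=∅
  fail(14) 'cb': from fail(13)=0 chase 'b': 0 ⇒ 8;  out={3}∪out(8)={3}
  fail(3) 'aaa': from fail(2)=1 chase 'a': 1 ⇒ 2;  out={0}∪out(2)={0}
  fail(5) 'acc': from fail(4)=13 chase 'c': 13→0 ⇒ 13;  out=∅∪out(13)=∅
  fail(10) 'bbc': from fail(9)=8 chase 'c': 8→0 ⇒ 13;  out=∅∪out(13)=∅
  fail(6) 'accc': from fail(5)=13 chase 'c': 13→0 ⇒ 13;  out=∅∪out(13)=∅
  fail(11) 'bbca': from fail(10)=13 chase 'a': 13→0 ⇒ 1;  out=∅∪out(1)=∅
  fail(7) 'acccb': from fail(6)=13 chase 'b': 13 ⇒ 14;  out={1}∪out(14)={1,3}
  fail(12) 'bbcab': from fail(11)=1 chase 'b': 1→0 ⇒ 8;  out={2}∪out(8)={2}

Run:
i=0 'c': node 0→13
i=1 'b': node 13→14  ** P3@[0:1]
i=2 'c': node 14→13 ·f
i=3 'b': node 13→14  ** P3@[2:3]
i=4 'b': node 14→9 ·f
i=5 'c': node 9→10
i=6 'a': node 10→11
i=7 'b': node 11→12  ** P2@[3:7]
i=8 'c': node 12→13 ·f
i=9 'a': node 13→1 ·f
i=10 'c': node 1→4
i=11 'a': node 4→1 ·f
i=12 'c': node 1→4
i=13 'c': node 4→5
i=14 'c': node 5→6
i=15 'b': node 6→7  ** P1@[11:15],P3@[14:15]
i=16 'c': node 7→13 ·f
i=17 'b': node 13→14  ** P3@[16:17]
i=18 'b': node 14→9 ·f
i=19 'c': node 9→10
i=20 'a': node 10→11
i=21 'b': node 11→12  ** P2@[17:21]
i=22 'a': node 12→1 ·f
i=23 'a': node 1→2
i=24 'a': node 2→3  ** P0@[22:24]
i=25 'a': node 3→3 ·f  ** P0@[23:25]
i=26 'a': node 3→3 ·f  ** P0@[24:26]
i=27 'a': node 3→3 ·f  ** P0@[25:27]
i=28 'b': node 3→8 ·f
i=29 'a': node 8→1 ·f
i=30 'c': node 1→4
i=31 'c': node 4→5
i=32 'c': node 5→6
i=33 'b': node 6→7  ** P1@[29:33],P3@[32:33]
i=34 'b': node 7→9 ·f
i=35 'a': node 9→1 ·f
i=36 'c': node 1→4
i=37 'c': node 4→5
i=38 'b': node 5→14 ·f  ** P3@[37:38]
i=39 'b': node 14→9 ·f
i=40 'b': node 9→9 ·f
i=41 'c': node 9→10
i=42 'a': node 10→11
i=43 'b': node 11→12  ** P2@[39:43]
i=44 'a': node 12→1 ·f
i=45 'c': node 1→4
i=46 'c': node 4→5
i=47 'c': node 5→6
i=48 'b': node 6→7  ** P1@[44:48],P3@[47:48]
i=49 'a': node 7→1 ·f
i=50 'c': node 1→4
i=51 'c': node 4→5
i=52 'c': node 5→6
i=53 'b': node 6→7  ** P1@[49:53],P3@[52:53]
i=54 'b': node 7→9 ·f
i=55 'b': node 9→9 ·f
i=56 'b': node 9→9 ·f
i=57 'c': node 9→10
i=58 'a': node 10→11
i=59 'b': node 11→12  ** P2@[55:59]

All matches (sorted): [[1,3],[3,3],[7,2],[15,1],[15,3],[17,3],[21,2],[24,0],[25,0],[26,0],[27,0],[33,1],[33,3],[38,3],[43,2],[48,1],[48,3],[53,1],[53,3],[59,2]]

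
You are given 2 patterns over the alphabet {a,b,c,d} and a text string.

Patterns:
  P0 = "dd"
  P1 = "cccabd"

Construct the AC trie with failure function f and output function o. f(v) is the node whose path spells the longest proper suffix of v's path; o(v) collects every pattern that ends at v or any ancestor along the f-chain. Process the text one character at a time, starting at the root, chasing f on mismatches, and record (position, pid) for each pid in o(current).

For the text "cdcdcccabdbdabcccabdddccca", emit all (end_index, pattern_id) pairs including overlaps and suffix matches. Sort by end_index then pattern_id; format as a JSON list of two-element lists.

Construct AC machine:
Trie nodes:
  n0 'ε': c→3 d→1
  n1 'd': d→2
  n2 'dd': ·  [P0 ends]
  n3 'c': c→4
  n4 'cc': c→5
  n5 'ccc': a→6
  n6 'ccca': b→7
  n7 'cccab': d→8
  n8 'cccabd': ·  [P1 ends]

BFS fail/out derivation:
  fail(1) 'd': from fail(0)=0 chase 'd': 0 ⇒ 0;  out=∅∪out(0)=∅
  fail(3) 'c': from fail(0)=0 chase 'c': 0 ⇒ 0;  out=∅∪out(0)=∅
  fail(2) 'dd': from fail(1)=0 chase 'd': 0 ⇒ 1;  out={0}∪out(1)={0}
  fail(4) 'cc': from fail(3)=0 chase 'c': 0 ⇒ 3;  out=∅∪out(3)=∅
  fail(5) 'ccc': from fail(4)=3 chase 'c': 3 ⇒ 4;  out=∅∪out(4)=∅
  fail(6) 'ccca': from fail(5)=4 chase 'a': 4→3→0 ⇒ 0;  out=∅∪out(0)=∅
  fail(7) 'cccab': from fail(6)=0 chase 'b': 0 ⇒ 0;  out=∅∪out(0)=∅
  fail(8) 'cccabd': from fail(7)=0 chase 'd': 0 ⇒ 1;  out={1}∪out(1)={1}

Scan:
pos 0 'c': at 3
pos 1 'd': at 1 (via fail)
pos 2 'c': at 3 (via fail)
pos 3 'd': at 1 (via fail)
pos 4 'c': at 3 (via fail)
pos 5 'c': at 4
pos 6 'c': at 5
pos 7 'a': at 6
pos 8 'b': at 7
pos 9 'd': at 8  → match P1@[4:9]
pos 10 'b': at 0 (via fail)
pos 11 'd': at 1
pos 12 'a': at 0 (via fail)
pos 13 'b': at 0
pos 14 'c': at 3
pos 15 'c': at 4
pos 16 'c': at 5
pos 17 'a': at 6
pos 18 'b': at 7
pos 19 'd': at 8  → match P1@[14:19]
pos 20 'd': at 2 (via fail)  → match P0@[19:20]
pos 21 'd': at 2 (via fail)  → match P0@[20:21]
pos 22 'c': at 3 (via fail)
pos 23 'c': at 4
pos 24 'c': at 5
pos 25 'a': at 6

Matches: [[9,1],[19,1],[20,0],[21,0]]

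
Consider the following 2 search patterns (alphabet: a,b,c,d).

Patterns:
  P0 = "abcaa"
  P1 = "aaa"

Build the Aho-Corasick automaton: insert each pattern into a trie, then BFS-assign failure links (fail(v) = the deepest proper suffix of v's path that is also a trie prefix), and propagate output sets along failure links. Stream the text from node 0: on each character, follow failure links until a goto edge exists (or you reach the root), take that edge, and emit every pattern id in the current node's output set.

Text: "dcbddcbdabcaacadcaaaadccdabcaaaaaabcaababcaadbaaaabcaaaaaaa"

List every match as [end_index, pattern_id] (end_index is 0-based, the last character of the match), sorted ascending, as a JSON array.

Build automaton:
Trie (insert patterns):
  0='ε' goto a→1
  1='a' goto a→6 b→2
  2='ab' goto c→3
  3='abc' goto a→4
  4='abca' goto a→5
  5='abcaa' goto ·  [P0 ends]
  6='aa' goto a→7
  7='aaa' goto ·  [P1 ends]

Failure links (BFS by depth):
  n1('a'): parent n0 fail=0; on 'a' 0 → fail=0;  out ∅∪∅=∅
  n2('ab'): parent n1 fail=0; on 'b' 0 → fail=0;  out ∅∪∅=∅
  n6('aa'): parent n1 fail=0; on 'a' 0 → fail=1;  out ∅∪∅=∅
  n3('abc'): parent n2 fail=0; on 'c' 0 → fail=0;  out ∅∪∅=∅
  n7('aaa'): parent n6 fail=1; on 'a' 1 → fail=6;  out {1}∪∅={1}
  n4('abca'): parent n3 fail=0; on 'a' 0 → fail=1;  out ∅∪∅=∅
  n5('abcaa'): parent n4 fail=1; on 'a' 1 → fail=6;  out {0}∪∅={0}

Scan:
[0] read 'd'  n0⇒n0
[1] read 'c'  n0⇒n0
[2] read 'b'  n0⇒n0
[3] read 'd'  n0⇒n0
[4] read 'd'  n0⇒n0
[5] read 'c'  n0⇒n0
[6] read 'b'  n0⇒n0
[7] read 'd'  n0⇒n0
[8] read 'a'  n0⇒n1
[9] read 'b'  n1⇒n2
[10] read 'c'  n2⇒n3
[11] read 'a'  n3⇒n4
[12] read 'a'  n4⇒n5  → match P0@[8:12]
[13] read 'c'  n5⇒n0 ·f
[14] read 'a'  n0⇒n1
[15] read 'd'  n1⇒n0 ·f
[16] read 'c'  n0⇒n0
[17] read 'a'  n0⇒n1
[18] read 'a'  n1⇒n6
[19] read 'a'  n6⇒n7  → match P1@[17:19]
[20] read 'a'  n7⇒n7 ·f  → match P1@[18:20]
[21] read 'd'  n7⇒n0 ·f
[22] read 'c'  n0⇒n0
[23] read 'c'  n0⇒n0
[24] read 'd'  n0⇒n0
[25] read 'a'  n0⇒n1
[26] read 'b'  n1⇒n2
[27] read 'c'  n2⇒n3
[28] read 'a'  n3⇒n4
[29] read 'a'  n4⇒n5  → match P0@[25:29]
[30] read 'a'  n5⇒n7 ·f  → match P1@[28:30]
[31] read 'a'  n7⇒n7 ·f  → match P1@[29:31]
[32] read 'a'  n7⇒n7 ·f  → match P1@[30:32]
[33] read 'a'  n7⇒n7 ·f  → match P1@[31:33]
[34] read 'b'  n7⇒n2 ·f
[35] read 'c'  n2⇒n3
[36] read 'a'  n3⇒n4
[37] read 'a'  n4⇒n5  → match P0@[33:37]
[38] read 'b'  n5⇒n2 ·f
[39] read 'a'  n2⇒n1 ·f
[40] read 'b'  n1⇒n2
[41] read 'c'  n2⇒n3
[42] read 'a'  n3⇒n4
[43] read 'a'  n4⇒n5  → match P0@[39:43]
[44] read 'd'  n5⇒n0 ·f
[45] read 'b'  n0⇒n0
[46] read 'a'  n0⇒n1
[47] read 'a'  n1⇒n6
[48] read 'a'  n6⇒n7  → match P1@[46:48]
[49] read 'a'  n7⇒n7 ·f  → match P1@[47:49]
[50] read 'b'  n7⇒n2 ·f
[51] read 'c'  n2⇒n3
[52] read 'a'  n3⇒n4
[53] read 'a'  n4⇒n5  → match P0@[49:53]
[54] read 'a'  n5⇒n7 ·f  → match P1@[52:54]
[55] read 'a'  n7⇒n7 ·f  → match P1@[53:55]
[56] read 'a'  n7⇒n7 ·f  → match P1@[54:56]
[57] read 'a'  n7⇒n7 ·f  → match P1@[55:57]
[58] read 'a'  n7⇒n7 ·f  → match P1@[56:58]

All matches (sorted): [[12,0],[19,1],[20,1],[29,0],[30,1],[31,1],[32,1],[33,1],[37,0],[43,0],[48,1],[49,1],[53,0],[54,1],[55,1],[56,1],[57,1],[58,1]]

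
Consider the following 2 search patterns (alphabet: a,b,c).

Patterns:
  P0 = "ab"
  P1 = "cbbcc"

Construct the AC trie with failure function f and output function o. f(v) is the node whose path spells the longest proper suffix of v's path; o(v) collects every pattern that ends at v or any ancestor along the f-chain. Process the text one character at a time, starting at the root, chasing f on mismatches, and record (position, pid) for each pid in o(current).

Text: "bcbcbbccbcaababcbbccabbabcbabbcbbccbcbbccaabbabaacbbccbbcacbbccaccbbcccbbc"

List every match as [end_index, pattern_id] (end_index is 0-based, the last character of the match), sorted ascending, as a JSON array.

Construct AC machine:
Trie nodes:
  0='ε' goto a→1 c→3
  1='a' goto b→2
  2='ab' goto ·  [P0 ends]
  3='c' goto b→4
  4='cb' goto b→5
  5='cbb' goto c→6
  6='cbbc' goto c→7
  7='cbbcc' goto ·  [P1 ends]

Failure links (BFS by depth):
  fail(1) 'a': from fail(0)=0 chase 'a': 0 ⇒ 0;  out=∅∪out(0)=∅
  fail(3) 'c': from fail(0)=0 chase 'c': 0 ⇒ 0;  out=∅∪out(0)=∅
  fail(2) 'ab': from fail(1)=0 chase 'b': 0 ⇒ 0;  out={0}∪out(0)={0}
  fail(4) 'cb': from fail(3)=0 chase 'b': 0 ⇒ 0;  out=∅∪out(0)=∅
  fail(5) 'cbb': from fail(4)=0 chase 'b': 0 ⇒ 0;  out=∅∪out(0)=∅
  fail(6) 'cbbc': from fail(5)=0 chase 'c': 0 ⇒ 3;  out=∅∪out(3)=∅
  fail(7) 'cbbcc': from fail(6)=3 chase 'c': 3→0 ⇒ 3;  out={1}∪out(3)={1}

Text stream:
i=0 'b': node 0→0
i=1 'c': node 0→3
i=2 'b': node 3→4
i=3 'c': node 4→3 ·f
i=4 'b': node 3→4
i=5 'b': node 4→5
i=6 'c': node 5→6
i=7 'c': node 6→7  → match P1@[3:7]
i=8 'b': node 7→4 ·f
i=9 'c': node 4→3 ·f
i=10 'a': node 3→1 ·f
i=11 'a': node 1→1 ·f
i=12 'b': node 1→2  → match P0@[11:12]
i=13 'a': node 2→1 ·f
i=14 'b': node 1→2  → match P0@[13:14]
i=15 'c': node 2→3 ·f
i=16 'b': node 3→4
i=17 'b': node 4→5
i=18 'c': node 5→6
i=19 'c': node 6→7  → match P1@[15:19]
i=20 'a': node 7→1 ·f
i=21 'b': node 1→2  → match P0@[20:21]
i=22 'b': node 2→0 ·f
i=23 'a': node 0→1
i=24 'b': node 1→2  → match P0@[23:24]
i=25 'c': node 2→3 ·f
i=26 'b': node 3→4
i=27 'a': node 4→1 ·f
i=28 'b': node 1→2  → match P0@[27:28]
i=29 'b': node 2→0 ·f
i=30 'c': node 0→3
i=31 'b': node 3→4
i=32 'b': node 4→5
i=33 'c': node 5→6
i=34 'c': node 6→7  → match P1@[30:34]
i=35 'b': node 7→4 ·f
i=36 'c': node 4→3 ·f
i=37 'b': node 3→4
i=38 'b': node 4→5
i=39 'c': node 5→6
i=40 'c': node 6→7  → match P1@[36:40]
i=41 'a': node 7→1 ·f
i=42 'a': node 1→1 ·f
i=43 'b': node 1→2  → match P0@[42:43]
i=44 'b': node 2→0 ·f
i=45 'a': node 0→1
i=46 'b': node 1→2  → match P0@[45:46]
i=47 'a': node 2→1 ·f
i=48 'a': node 1→1 ·f
i=49 'c': node 1→3 ·f
i=50 'b': node 3→4
i=51 'b': node 4→5
i=52 'c': node 5→6
i=53 'c': node 6→7  → match P1@[49:53]
i=54 'b': node 7→4 ·f
i=55 'b': node 4→5
i=56 'c': node 5→6
i=57 'a': node 6→1 ·f
i=58 'c': node 1→3 ·f
i=59 'b': node 3→4
i=60 'b': node 4→5
i=61 'c': node 5→6
i=62 'c': node 6→7  → match P1@[58:62]
i=63 'a': node 7→1 ·f
i=64 'c': node 1→3 ·f
i=65 'c': node 3→3 ·f
i=66 'b': node 3→4
i=67 'b': node 4→5
i=68 'c': node 5→6
i=69 'c': node 6→7  → match P1@[65:69]
i=70 'c': node 7→3 ·f
i=71 'b': node 3→4
i=72 'b': node 4→5
i=73 'c': node 5→6

Matches: [[7,1],[12,0],[14,0],[19,1],[21,0],[24,0],[28,0],[34,1],[40,1],[43,0],[46,0],[53,1],[62,1],[69,1]]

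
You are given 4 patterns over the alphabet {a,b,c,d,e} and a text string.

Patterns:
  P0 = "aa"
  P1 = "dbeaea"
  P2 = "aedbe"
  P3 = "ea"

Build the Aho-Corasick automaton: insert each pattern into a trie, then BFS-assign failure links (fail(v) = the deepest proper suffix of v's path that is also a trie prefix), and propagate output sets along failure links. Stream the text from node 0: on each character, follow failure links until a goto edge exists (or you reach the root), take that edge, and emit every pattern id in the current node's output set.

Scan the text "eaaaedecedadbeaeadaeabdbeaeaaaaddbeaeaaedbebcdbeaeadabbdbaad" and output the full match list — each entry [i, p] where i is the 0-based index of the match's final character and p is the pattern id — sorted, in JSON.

Construct AC machine:
Trie (insert patterns):
  0='ε' goto a→1 d→3 e→13
  1='a' goto a→2 e→9
  2='aa' goto ·  ←P0
  3='d' goto b→4
  4='db' goto e→5
  5='dbe' goto a→6
  6='dbea' goto e→7
  7='dbeae' goto a→8
  8='dbeaea' goto ·  ←P1
  9='ae' goto d→10
  10='aed' goto b→11
  11='aedb' goto e→12
  12='aedbe' goto ·  ←P2
  13='e' goto a→14
  14='ea' goto ·  ←P3

BFS fail/out derivation:
  n1('a'): parent n0 fail=0; on 'a' 0 → fail=0;  out ∅∪∅=∅
  n3('d'): parent n0 fail=0; on 'd' 0 → fail=0;  out ∅∪∅=∅
  n13('e'): parent n0 fail=0; on 'e' 0 → fail=0;  out ∅∪∅=∅
  n2('aa'): parent n1 fail=0; on 'a' 0 → fail=1;  out {0}∪∅={0}
  n4('db'): parent n3 fail=0; on 'b' 0 → fail=0;  out ∅∪∅=∅
  n9('ae'): parent n1 fail=0; on 'e' 0 → fail=13;  out ∅∪∅=∅
  n14('ea'): parent n13 fail=0; on 'a' 0 → fail=1;  out {3}∪∅={3}
  n5('dbe'): parent n4 fail=0; on 'e' 0 → fail=13;  out ∅∪∅=∅
  n10('aed'): parent n9 fail=13; on 'd' 13→0 → fail=3;  out ∅∪∅=∅
  n6('dbea'): parent n5 fail=13; on 'a' 13 → fail=14;  out ∅∪{3}={3}
  n11('aedb'): parent n10 fail=3; on 'b' 3 → fail=4;  out ∅∪∅=∅
  n7('dbeae'): parent n6 fail=14; on 'e' 14→1 → fail=9;  out ∅∪∅=∅
  n12('aedbe'): parent n11 fail=4; on 'e' 4 → fail=5;  out {2}∪∅={2}
  n8('dbeaea'): parent n7 fail=9; on 'a' 9→13 → fail=14;  out {1}∪{3}={1,3}

Run:
pos 0 'e': at 13
pos 1 'a': at 14  emit P3@[0:1]
pos 2 'a': at 2 (fail-walked)  emit P0@[1:2]
pos 3 'a': at 2 (fail-walked)  emit P0@[2:3]
pos 4 'e': at 9 (fail-walked)
pos 5 'd': at 10
pos 6 'e': at 13 (fail-walked)
pos 7 'c': at 0 (fail-walked)
pos 8 'e': at 13
pos 9 'd': at 3 (fail-walked)
pos 10 'a': at 1 (fail-walked)
pos 11 'd': at 3 (fail-walked)
pos 12 'b': at 4
pos 13 'e': at 5
pos 14 'a': at 6  emit P3@[13:14]
pos 15 'e': at 7
pos 16 'a': at 8  emit P1@[11:16],P3@[15:16]
pos 17 'd': at 3 (fail-walked)
pos 18 'a': at 1 (fail-walked)
pos 19 'e': at 9
pos 20 'a': at 14 (fail-walked)  emit P3@[19:20]
pos 21 'b': at 0 (fail-walked)
pos 22 'd': at 3
pos 23 'b': at 4
pos 24 'e': at 5
pos 25 'a': at 6  emit P3@[24:25]
pos 26 'e': at 7
pos 27 'a': at 8  emit P1@[22:27],P3@[26:27]
pos 28 'a': at 2 (fail-walked)  emit P0@[27:28]
pos 29 'a': at 2 (fail-walked)  emit P0@[28:29]
pos 30 'a': at 2 (fail-walked)  emit P0@[29:30]
pos 31 'd': at 3 (fail-walked)
pos 32 'd': at 3 (fail-walked)
pos 33 'b': at 4
pos 34 'e': at 5
pos 35 'a': at 6  emit P3@[34:35]
pos 36 'e': at 7
pos 37 'a': at 8  emit P1@[32:37],P3@[36:37]
pos 38 'a': at 2 (fail-walked)  emit P0@[37:38]
pos 39 'e': at 9 (fail-walked)
pos 40 'd': at 10
pos 41 'b': at 11
pos 42 'e': at 12  emit P2@[38:42]
pos 43 'b': at 0 (fail-walked)
pos 44 'c': at 0
pos 45 'd': at 3
pos 46 'b': at 4
pos 47 'e': at 5
pos 48 'a': at 6  emit P3@[47:48]
pos 49 'e': at 7
pos 50 'a': at 8  emit P1@[45:50],P3@[49:50]
pos 51 'd': at 3 (fail-walked)
pos 52 'a': at 1 (fail-walked)
pos 53 'b': at 0 (fail-walked)
pos 54 'b': at 0
pos 55 'd': at 3
pos 56 'b': at 4
pos 57 'a': at 1 (fail-walked)
pos 58 'a': at 2  emit P0@[57:58]
pos 59 'd': at 3 (fail-walked)

All matches (sorted): [[1,3],[2,0],[3,0],[14,3],[16,1],[16,3],[20,3],[25,3],[27,1],[27,3],[28,0],[29,0],[30,0],[35,3],[37,1],[37,3],[38,0],[42,2],[48,3],[50,1],[50,3],[58,0]]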